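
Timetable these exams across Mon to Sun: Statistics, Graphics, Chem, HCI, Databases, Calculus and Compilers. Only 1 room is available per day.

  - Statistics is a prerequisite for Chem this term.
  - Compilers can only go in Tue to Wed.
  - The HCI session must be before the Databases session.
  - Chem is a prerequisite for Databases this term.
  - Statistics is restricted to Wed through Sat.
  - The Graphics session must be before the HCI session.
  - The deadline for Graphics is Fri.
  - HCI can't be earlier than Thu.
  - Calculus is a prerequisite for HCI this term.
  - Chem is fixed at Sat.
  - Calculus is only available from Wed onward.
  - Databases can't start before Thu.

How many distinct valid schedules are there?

3

Enumerating: Statistics=Fri, Compilers=Tue, Databases=Sun, HCI=Thu, Graphics=Mon, Chem=Sat, Calculus=Wed | Compilers in Tue; Statistics in Wed; Chem in Sat; HCI in Fri; Graphics in Mon; Calculus in Thu; Databases in Sun | Databases=Sun; Compilers=Tue; Graphics=Mon; HCI=Fri; Statistics=Thu; Calculus=Wed; Chem=Sat.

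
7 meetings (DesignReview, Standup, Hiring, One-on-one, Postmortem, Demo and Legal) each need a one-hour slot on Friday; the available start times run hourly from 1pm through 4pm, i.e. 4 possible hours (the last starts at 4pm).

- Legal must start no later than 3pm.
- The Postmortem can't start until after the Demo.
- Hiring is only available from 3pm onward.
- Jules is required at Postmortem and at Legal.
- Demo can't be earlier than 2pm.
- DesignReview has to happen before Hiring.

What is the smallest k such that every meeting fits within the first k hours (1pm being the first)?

3 hours

The precedence chain requires at least 2 distinct hours.
Hiring can't be placed before 3pm — that is hour 3 counting from 1pm — so the schedule must run through at least 3 hours.
3 works (last occupied hour: 3pm): for example DesignReview=1pm; One-on-one=1pm; Demo=2pm; Postmortem=3pm; Standup=1pm; Hiring=3pm; Legal=1pm.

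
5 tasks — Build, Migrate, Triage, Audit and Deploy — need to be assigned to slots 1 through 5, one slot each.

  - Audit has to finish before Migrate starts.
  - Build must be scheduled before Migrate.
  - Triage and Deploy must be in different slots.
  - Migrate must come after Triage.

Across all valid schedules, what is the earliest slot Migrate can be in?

2

Precedence pushes Migrate to at least 2.
Migrate at 2 is achievable: Deploy in 2, Migrate in 2, Audit in 1, Triage in 1, Build in 1.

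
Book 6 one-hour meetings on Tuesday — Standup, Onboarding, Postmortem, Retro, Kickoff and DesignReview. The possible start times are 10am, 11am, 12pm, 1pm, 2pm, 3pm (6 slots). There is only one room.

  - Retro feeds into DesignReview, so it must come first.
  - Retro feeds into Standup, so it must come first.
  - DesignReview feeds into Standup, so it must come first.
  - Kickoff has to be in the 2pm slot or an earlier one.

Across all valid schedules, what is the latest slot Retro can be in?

1pm

Downstream work caps Retro at 1pm.
Retro at 1pm is achievable: Kickoff -> 10am; Onboarding -> 11am; Standup -> 3pm; DesignReview -> 2pm; Retro -> 1pm; Postmortem -> 12pm.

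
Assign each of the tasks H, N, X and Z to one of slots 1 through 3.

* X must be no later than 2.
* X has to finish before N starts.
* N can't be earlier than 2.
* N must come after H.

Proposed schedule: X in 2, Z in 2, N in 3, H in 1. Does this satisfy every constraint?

Yes, all constraints hold

X has to finish before N starts — holds.
X must be no later than 2 — holds.
N must come after H — holds.
N can't be earlier than 2 — holds.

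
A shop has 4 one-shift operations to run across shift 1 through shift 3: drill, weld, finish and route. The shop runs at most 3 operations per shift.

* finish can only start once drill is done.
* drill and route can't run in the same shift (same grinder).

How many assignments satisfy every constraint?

18

Splitting on drill: it can be shift 1 (12), shift 2 (6). Listing each branch's schedules as (weld, finish, route) by shift number:
drill=shift 1: (1,2,2) (1,2,3) (1,3,2) (1,3,3) (2,2,2) (2,2,3) (2,3,2) (2,3,3) (3,2,2) (3,2,3) (3,3,2) (3,3,3) — 12.
drill=shift 2: (1,3,1) (1,3,3) (2,3,1) (2,3,3) (3,3,1) (3,3,3) — 6.
Summing: 12 + 6 = 18.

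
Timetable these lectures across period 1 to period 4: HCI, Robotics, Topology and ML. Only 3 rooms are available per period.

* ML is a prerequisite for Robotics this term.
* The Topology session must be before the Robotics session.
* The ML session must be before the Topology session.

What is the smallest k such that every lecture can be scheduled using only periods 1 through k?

3

The precedence chain requires at least 3 distinct periods.
With at most 3 per period and 4 lectures, at least 2 periods are needed.
3 works (last occupied period: period 3): for example Robotics -> period 3; ML -> period 1; HCI -> period 1; Topology -> period 2.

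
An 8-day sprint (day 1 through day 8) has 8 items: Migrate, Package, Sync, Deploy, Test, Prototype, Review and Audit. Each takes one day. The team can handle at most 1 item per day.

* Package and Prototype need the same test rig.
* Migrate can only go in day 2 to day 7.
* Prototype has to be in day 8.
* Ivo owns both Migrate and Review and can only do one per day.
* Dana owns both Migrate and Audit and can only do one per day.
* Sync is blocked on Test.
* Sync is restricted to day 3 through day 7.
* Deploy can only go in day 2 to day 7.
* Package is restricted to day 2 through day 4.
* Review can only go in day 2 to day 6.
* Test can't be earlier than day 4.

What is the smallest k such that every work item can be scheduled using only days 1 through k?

8 days

The precedence chain requires at least 2 distinct days.
With at most 1 per day and 8 work items, at least 8 days are needed.
Prototype can't be placed before day 8, so the schedule must run through at least day 8.
8 works (last occupied day: day 8): for example Test -> day 4, Audit -> day 1, Review -> day 3, Migrate -> day 6, Deploy -> day 7, Sync -> day 5, Package -> day 2, Prototype -> day 8.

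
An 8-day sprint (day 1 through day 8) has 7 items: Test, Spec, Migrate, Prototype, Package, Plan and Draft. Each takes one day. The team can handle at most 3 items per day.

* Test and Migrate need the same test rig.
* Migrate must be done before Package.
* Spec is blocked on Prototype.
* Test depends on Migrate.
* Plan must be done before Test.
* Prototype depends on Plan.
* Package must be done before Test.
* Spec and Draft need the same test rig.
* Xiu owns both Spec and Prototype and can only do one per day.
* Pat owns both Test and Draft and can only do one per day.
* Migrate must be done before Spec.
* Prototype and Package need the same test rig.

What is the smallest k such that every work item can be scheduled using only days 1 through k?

The precedence chain requires at least 3 distinct days.
With at most 3 per day and 7 work items, at least 3 days are needed.
Could 3 days be enough, i.e. nothing placed later than day 3? No: Spec must come after Migrate (at day 1 or later) → {day 2, day 3}; Migrate must come before Spec (at day 3 or earlier) → {day 1, day 2}; Package must come after Migrate (at day 1 or later) → {day 2, day 3}; Prototype must come after Plan (at day 1 or later) → {day 2, day 3}; Test must come after Package (at day 2 or later) → {day 3}; Package must come before Test (at day 3 or earlier) → {day 2}; Spec must come after Prototype (at day 2 or later) → {day 3}; Prototype must come before Spec (at day 3 or earlier) → {day 2}; Package can't share with Prototype (day 2) → nothing is left.
So 3 days is not enough.
4 works (last occupied day: day 4): for example Package=day 2; Migrate=day 1; Test=day 3; Prototype=day 3; Spec=day 4; Draft=day 1; Plan=day 1.

4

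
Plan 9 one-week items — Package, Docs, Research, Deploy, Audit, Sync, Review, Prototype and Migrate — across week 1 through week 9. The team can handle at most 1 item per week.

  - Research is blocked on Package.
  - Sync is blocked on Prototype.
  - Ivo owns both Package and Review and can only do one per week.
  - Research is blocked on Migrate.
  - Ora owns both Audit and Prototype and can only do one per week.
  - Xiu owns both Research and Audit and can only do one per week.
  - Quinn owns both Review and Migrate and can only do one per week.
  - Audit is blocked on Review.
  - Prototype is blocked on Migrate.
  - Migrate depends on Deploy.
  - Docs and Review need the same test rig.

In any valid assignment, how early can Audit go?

Precedence pushes Audit to at least week 2.
Audit at week 2 is achievable: Package=week 5, Audit=week 2, Review=week 1, Docs=week 9, Migrate=week 4, Sync=week 8, Research=week 6, Prototype=week 7, Deploy=week 3.

week 2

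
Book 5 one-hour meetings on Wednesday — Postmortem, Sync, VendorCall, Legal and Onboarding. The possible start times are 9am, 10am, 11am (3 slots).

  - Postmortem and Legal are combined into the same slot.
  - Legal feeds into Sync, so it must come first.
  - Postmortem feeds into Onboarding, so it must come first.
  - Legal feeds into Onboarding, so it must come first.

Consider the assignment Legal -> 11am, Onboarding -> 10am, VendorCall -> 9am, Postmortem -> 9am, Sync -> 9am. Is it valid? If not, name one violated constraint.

Postmortem feeds into Onboarding, so it must come first — holds.
Legal feeds into Sync, so it must come first — violated.
Postmortem and Legal are combined into the same slot — violated.
Legal feeds into Onboarding, so it must come first — violated.

No. Legal feeds into Sync, so it must come first is not satisfied.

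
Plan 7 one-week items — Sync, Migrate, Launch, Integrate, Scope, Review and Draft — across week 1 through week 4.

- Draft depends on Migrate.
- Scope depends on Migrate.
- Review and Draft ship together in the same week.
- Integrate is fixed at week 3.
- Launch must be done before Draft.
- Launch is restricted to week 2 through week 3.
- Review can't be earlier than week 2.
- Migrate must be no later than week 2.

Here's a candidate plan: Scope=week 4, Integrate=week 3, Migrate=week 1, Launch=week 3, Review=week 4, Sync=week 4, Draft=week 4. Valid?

Yes

Launch must be done before Draft — holds.
Migrate must be no later than week 2 — holds.
Scope depends on Migrate — holds.
Launch is restricted to week 2 through week 3 — holds.
Draft depends on Migrate — holds.
Review and Draft ship together in the same week — holds.
Review can't be earlier than week 2 — holds.
Integrate is fixed at week 3 — holds.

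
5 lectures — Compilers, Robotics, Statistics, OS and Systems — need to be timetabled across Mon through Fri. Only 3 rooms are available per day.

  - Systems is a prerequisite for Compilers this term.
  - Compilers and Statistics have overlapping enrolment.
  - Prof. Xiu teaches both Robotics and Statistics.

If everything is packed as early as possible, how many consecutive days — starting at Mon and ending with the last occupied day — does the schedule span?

2

The precedence chain requires at least 2 distinct days.
With at most 3 per day and 5 lectures, at least 2 days are needed.
2 works (last occupied day: Tue): for example OS in Mon; Robotics in Tue; Systems in Mon; Compilers in Tue; Statistics in Mon.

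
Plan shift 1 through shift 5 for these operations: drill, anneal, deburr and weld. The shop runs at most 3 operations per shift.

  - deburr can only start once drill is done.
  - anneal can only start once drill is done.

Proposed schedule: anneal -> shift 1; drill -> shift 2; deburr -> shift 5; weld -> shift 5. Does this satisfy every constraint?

No — it violates: anneal can only start once drill is done

The shop runs at most 3 operations per shift — holds.
deburr can only start once drill is done — holds.
anneal can only start once drill is done — violated.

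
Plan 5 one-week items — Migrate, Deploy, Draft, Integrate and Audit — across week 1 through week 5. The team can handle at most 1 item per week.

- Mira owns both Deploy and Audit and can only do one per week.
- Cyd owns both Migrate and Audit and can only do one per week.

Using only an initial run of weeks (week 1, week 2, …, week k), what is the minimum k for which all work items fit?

With at most 1 per week and 5 work items, at least 5 weeks are needed.
5 works (last occupied week: week 5): for example Deploy in week 2; Draft in week 3; Audit in week 5; Migrate in week 1; Integrate in week 4.

5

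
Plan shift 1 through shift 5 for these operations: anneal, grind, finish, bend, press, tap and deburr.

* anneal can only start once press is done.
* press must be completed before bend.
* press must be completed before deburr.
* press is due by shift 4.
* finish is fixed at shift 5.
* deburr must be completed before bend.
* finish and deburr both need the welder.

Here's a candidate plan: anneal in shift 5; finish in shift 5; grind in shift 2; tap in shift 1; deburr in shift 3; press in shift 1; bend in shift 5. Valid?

press must be completed before deburr — holds.
finish and deburr both need the welder — holds.
deburr must be completed before bend — holds.
press must be completed before bend — holds.
press is due by shift 4 — holds.
finish is fixed at shift 5 — holds.
anneal can only start once press is done — holds.

Yes, all constraints hold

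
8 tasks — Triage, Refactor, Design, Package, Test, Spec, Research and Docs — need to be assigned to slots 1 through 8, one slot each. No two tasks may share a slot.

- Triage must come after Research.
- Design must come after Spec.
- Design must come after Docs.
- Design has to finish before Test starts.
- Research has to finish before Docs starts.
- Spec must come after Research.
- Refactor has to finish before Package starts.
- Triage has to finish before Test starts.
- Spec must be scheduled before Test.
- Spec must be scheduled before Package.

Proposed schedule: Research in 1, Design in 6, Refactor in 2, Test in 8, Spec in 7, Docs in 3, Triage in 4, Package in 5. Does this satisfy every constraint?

Invalid. Spec must be scheduled before Package.

Design must come after Docs — holds.
Research has to finish before Docs starts — holds.
Design has to finish before Test starts — holds.
Spec must be scheduled before Test — holds.
Design must come after Spec — violated.
Spec must be scheduled before Package — violated.
Refactor has to finish before Package starts — holds.
Triage has to finish before Test starts — holds.
Triage must come after Research — holds.
No two tasks may share a slot — holds.
Spec must come after Research — holds.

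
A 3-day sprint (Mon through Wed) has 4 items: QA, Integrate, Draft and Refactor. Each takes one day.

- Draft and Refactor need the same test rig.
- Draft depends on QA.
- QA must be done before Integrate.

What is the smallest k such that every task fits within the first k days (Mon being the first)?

The precedence chain requires at least 2 distinct days.
2 works (last occupied day: Tue): for example Draft=Tue; QA=Mon; Refactor=Mon; Integrate=Tue.

2 days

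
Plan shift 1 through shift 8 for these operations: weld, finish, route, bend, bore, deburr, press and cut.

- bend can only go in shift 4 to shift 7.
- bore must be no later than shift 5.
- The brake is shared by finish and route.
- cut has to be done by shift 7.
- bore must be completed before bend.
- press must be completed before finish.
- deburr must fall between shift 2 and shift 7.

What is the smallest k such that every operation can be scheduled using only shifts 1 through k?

4

The precedence chain requires at least 2 distinct shifts.
bend can't be placed before shift 4, so the schedule must run through at least shift 4.
4 works (last occupied shift: shift 4): for example route -> shift 1, weld -> shift 1, bore -> shift 1, cut -> shift 1, finish -> shift 2, bend -> shift 4, deburr -> shift 2, press -> shift 1.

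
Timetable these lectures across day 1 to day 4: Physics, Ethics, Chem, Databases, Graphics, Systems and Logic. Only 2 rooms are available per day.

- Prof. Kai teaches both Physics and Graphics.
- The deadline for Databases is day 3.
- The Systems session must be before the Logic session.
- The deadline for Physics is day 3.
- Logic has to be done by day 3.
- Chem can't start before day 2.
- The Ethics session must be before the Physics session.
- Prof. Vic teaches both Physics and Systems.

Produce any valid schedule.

Systems -> day 1; Graphics -> day 4; Logic -> day 2; Ethics -> day 1; Databases -> day 3; Physics -> day 2; Chem -> day 3

Checking: Ethics(day 1) before Physics(day 2); Systems(day 1) before Logic(day 2); Physics(day 2) != Graphics(day 4); Physics(day 2) != Systems(day 1); Logic=day 2 in [day 1,day 3]; Chem=day 3 in [day 2,day 4]; Databases=day 3 in [day 1,day 3]; Physics=day 2 in [day 1,day 3]; max 2 per day (cap 2).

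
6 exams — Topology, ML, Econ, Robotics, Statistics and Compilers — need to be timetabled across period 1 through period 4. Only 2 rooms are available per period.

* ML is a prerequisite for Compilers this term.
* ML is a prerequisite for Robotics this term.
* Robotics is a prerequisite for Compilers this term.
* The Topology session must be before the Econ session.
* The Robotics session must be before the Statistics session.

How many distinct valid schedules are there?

Splitting on Topology: it can be period 1 (14), period 2 (8), period 3 (2). Listing each branch's schedules as (ML, Econ, Robotics, Statistics, Compilers) by period number:
Topology=period 1: (1,2,2,3,3) (1,2,2,3,4) (1,2,2,4,3) (1,2,2,4,4) (1,2,3,4,4) (1,3,2,3,4) (1,3,2,4,3) (1,3,2,4,4) (1,3,3,4,4) (1,4,2,3,3) (1,4,2,3,4) (1,4,2,4,3) (2,2,3,4,4) (2,3,3,4,4) — 14.
Topology=period 2: (1,3,2,3,4) (1,3,2,4,3) (1,3,2,4,4) (1,3,3,4,4) (1,4,2,3,3) (1,4,2,3,4) (1,4,2,4,3) (2,3,3,4,4) — 8.
Topology=period 3: (1,4,2,3,4) (1,4,2,4,3) — 2.
Summing: 14 + 8 + 2 = 24.

24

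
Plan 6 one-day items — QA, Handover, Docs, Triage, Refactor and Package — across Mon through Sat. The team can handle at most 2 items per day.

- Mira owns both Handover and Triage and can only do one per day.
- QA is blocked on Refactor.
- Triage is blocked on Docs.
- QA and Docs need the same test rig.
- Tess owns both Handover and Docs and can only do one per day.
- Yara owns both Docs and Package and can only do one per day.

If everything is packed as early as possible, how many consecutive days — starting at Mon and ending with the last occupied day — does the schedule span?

The precedence chain requires at least 2 distinct days.
With at most 2 per day and 6 work items, at least 3 days are needed.
3 works (last occupied day: Wed): for example QA in Tue, Triage in Tue, Package in Wed, Handover in Wed, Refactor in Mon, Docs in Mon.

3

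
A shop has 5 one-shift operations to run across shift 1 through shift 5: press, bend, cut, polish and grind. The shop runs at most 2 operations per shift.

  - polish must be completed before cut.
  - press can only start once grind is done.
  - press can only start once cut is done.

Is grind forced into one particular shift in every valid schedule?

grind can be shift 1 (e.g. polish=shift 1, cut=shift 2, press=shift 3, grind=shift 1, bend=shift 2) or shift 2 (e.g. press -> shift 3; grind -> shift 2; polish -> shift 1; bend -> shift 1; cut -> shift 2).

No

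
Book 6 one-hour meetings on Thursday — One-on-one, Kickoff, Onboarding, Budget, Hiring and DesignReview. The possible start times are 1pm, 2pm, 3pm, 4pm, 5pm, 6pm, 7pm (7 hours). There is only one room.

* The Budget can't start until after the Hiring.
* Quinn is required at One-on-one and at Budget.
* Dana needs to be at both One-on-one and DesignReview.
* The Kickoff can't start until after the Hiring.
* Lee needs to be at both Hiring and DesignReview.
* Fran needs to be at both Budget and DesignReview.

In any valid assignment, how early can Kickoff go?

2pm

Precedence pushes Kickoff to at least 2pm.
Kickoff at 2pm is achievable: Kickoff -> 2pm; One-on-one -> 4pm; Hiring -> 1pm; Onboarding -> 5pm; Budget -> 3pm; DesignReview -> 6pm.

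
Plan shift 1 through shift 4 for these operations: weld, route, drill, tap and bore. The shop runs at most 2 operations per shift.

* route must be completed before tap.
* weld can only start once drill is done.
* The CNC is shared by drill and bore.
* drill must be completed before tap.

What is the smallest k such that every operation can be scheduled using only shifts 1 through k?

The precedence chain requires at least 2 distinct shifts.
With at most 2 per shift and 5 operations, at least 3 shifts are needed.
3 works (last occupied shift: shift 3): for example drill=shift 1, bore=shift 3, tap=shift 2, weld=shift 2, route=shift 1.

3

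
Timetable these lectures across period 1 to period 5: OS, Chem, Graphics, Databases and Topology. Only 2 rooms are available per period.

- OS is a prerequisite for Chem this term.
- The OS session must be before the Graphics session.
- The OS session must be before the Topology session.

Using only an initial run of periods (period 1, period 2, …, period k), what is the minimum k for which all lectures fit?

3 periods

The precedence chain requires at least 2 distinct periods.
With at most 2 per period and 5 lectures, at least 3 periods are needed.
3 works (last occupied period: period 3): for example Graphics=period 2, Chem=period 2, Topology=period 3, Databases=period 1, OS=period 1.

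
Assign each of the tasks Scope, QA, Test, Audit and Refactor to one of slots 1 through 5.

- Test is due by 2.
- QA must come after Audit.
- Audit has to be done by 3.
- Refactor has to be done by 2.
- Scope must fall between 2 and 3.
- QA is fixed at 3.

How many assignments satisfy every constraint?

16

Splitting on Scope: it can be 2 (8), 3 (8). Listing each branch's schedules as (QA, Test, Audit, Refactor):
Scope=2: (3,1,1,1) (3,1,1,2) (3,1,2,1) (3,1,2,2) (3,2,1,1) (3,2,1,2) (3,2,2,1) (3,2,2,2) — 8.
Scope=3: (3,1,1,1) (3,1,1,2) (3,1,2,1) (3,1,2,2) (3,2,1,1) (3,2,1,2) (3,2,2,1) (3,2,2,2) — 8.
Summing: 8 + 8 = 16.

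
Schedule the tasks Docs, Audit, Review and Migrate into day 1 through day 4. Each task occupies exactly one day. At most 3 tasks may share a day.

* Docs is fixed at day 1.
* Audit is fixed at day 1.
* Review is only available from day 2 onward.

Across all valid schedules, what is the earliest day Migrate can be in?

day 1

Migrate at day 1 is achievable: Docs -> day 1, Audit -> day 1, Migrate -> day 1, Review -> day 2.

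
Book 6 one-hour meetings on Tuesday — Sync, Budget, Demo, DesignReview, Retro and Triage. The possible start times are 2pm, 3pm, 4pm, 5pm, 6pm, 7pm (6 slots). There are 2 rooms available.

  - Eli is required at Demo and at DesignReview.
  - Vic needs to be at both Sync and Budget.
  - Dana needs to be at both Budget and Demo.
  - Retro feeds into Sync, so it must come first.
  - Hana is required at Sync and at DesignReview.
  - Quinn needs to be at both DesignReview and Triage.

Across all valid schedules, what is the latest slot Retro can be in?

Downstream work caps Retro at 6pm.
Retro at 6pm is achievable: DesignReview in 2pm, Budget in 2pm, Sync in 7pm, Triage in 3pm, Retro in 6pm, Demo in 3pm.

6pm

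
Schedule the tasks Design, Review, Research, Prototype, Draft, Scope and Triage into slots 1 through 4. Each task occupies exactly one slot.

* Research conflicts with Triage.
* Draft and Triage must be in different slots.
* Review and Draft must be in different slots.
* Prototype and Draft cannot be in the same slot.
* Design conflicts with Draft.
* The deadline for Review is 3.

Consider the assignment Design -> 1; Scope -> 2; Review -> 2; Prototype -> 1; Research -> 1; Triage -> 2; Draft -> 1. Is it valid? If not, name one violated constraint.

No. Design conflicts with Draft is not satisfied.

Prototype and Draft cannot be in the same slot — violated.
Design conflicts with Draft — violated.
Review and Draft must be in different slots — holds.
Draft and Triage must be in different slots — holds.
The deadline for Review is 3 — holds.
Research conflicts with Triage — holds.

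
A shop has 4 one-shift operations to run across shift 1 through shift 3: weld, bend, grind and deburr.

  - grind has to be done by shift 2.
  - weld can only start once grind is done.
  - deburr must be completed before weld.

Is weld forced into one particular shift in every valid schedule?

weld can be shift 2 (e.g. weld in shift 2, deburr in shift 1, bend in shift 1, grind in shift 1) or shift 3 (e.g. bend in shift 1, weld in shift 3, deburr in shift 1, grind in shift 1).

No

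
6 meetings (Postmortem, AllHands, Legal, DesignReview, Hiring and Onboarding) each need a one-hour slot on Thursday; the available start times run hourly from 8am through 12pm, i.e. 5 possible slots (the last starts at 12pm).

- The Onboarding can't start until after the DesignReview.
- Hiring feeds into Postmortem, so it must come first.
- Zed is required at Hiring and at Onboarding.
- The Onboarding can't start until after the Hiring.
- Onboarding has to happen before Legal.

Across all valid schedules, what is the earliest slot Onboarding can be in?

Precedence pushes Onboarding to at least 9am; downstream work caps Onboarding at 11am.
Onboarding at 9am is achievable: Legal=10am, DesignReview=8am, Hiring=8am, AllHands=8am, Onboarding=9am, Postmortem=9am.

9am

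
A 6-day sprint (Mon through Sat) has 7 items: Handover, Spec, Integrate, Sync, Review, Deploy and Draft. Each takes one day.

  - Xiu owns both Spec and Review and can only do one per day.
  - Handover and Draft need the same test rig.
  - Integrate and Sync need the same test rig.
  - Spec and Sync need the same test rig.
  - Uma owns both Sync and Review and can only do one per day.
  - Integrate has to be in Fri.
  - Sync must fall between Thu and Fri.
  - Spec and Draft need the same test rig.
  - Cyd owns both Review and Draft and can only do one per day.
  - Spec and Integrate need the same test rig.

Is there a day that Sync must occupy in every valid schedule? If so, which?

Sync's window is Thu–Fri.
Integrate is fixed at Fri, and Sync can't share a day with Integrate.
So Sync must be Thu.

Thu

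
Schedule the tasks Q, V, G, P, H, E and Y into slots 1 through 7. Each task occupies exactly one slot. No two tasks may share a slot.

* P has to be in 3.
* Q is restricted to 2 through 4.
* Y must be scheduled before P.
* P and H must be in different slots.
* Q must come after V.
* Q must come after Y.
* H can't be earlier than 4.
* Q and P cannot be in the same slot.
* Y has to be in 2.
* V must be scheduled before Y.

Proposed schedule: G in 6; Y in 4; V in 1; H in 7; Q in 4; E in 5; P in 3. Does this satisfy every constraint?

No. No two tasks may share a slot is not satisfied.

V must be scheduled before Y — holds.
No two tasks may share a slot — violated.
Q is restricted to 2 through 4 — holds.
Q and P cannot be in the same slot — holds.
P and H must be in different slots — holds.
Q must come after V — holds.
Y must be scheduled before P — violated.
P has to be in 3 — holds.
H can't be earlier than 4 — holds.
Y has to be in 2 — violated.
Q must come after Y — violated.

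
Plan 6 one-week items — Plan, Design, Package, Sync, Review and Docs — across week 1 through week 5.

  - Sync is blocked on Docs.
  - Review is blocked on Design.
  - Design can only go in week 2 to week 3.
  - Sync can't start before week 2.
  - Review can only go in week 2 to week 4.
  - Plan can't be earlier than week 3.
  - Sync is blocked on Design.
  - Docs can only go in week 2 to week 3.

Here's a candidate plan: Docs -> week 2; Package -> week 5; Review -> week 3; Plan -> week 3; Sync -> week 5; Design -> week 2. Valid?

Yes, all constraints hold

Sync is blocked on Docs — holds.
Plan can't be earlier than week 3 — holds.
Design can only go in week 2 to week 3 — holds.
Review is blocked on Design — holds.
Sync is blocked on Design — holds.
Review can only go in week 2 to week 4 — holds.
Sync can't start before week 2 — holds.
Docs can only go in week 2 to week 3 — holds.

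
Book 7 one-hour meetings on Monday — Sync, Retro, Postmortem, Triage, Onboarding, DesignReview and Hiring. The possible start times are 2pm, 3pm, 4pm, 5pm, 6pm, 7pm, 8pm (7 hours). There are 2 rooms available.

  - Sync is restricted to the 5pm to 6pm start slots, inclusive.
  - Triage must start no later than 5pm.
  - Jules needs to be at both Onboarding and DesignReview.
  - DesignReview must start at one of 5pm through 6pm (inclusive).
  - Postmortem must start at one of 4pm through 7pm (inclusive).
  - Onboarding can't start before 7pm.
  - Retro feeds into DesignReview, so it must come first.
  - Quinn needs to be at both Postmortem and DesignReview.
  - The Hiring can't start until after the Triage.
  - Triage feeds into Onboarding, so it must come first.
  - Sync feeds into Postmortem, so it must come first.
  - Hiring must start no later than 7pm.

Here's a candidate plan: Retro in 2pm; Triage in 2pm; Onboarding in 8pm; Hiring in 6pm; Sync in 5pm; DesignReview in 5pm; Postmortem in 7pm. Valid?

Yes

Jules needs to be at both Onboarding and DesignReview — holds.
Triage must start no later than 5pm — holds.
Quinn needs to be at both Postmortem and DesignReview — holds.
The Hiring can't start until after the Triage — holds.
DesignReview must start at one of 5pm through 6pm (inclusive) — holds.
Sync is restricted to the 5pm to 6pm start slots, inclusive — holds.
Hiring must start no later than 7pm — holds.
Retro feeds into DesignReview, so it must come first — holds.
Sync feeds into Postmortem, so it must come first — holds.
There are 2 rooms available — holds.
Onboarding can't start before 7pm — holds.
Postmortem must start at one of 4pm through 7pm (inclusive) — holds.
Triage feeds into Onboarding, so it must come first — holds.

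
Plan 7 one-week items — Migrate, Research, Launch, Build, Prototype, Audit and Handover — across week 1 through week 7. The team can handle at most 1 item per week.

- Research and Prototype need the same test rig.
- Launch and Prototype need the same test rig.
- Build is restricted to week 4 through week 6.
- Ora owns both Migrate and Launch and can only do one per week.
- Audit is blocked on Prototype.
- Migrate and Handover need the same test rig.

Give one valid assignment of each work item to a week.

Research in week 5; Launch in week 6; Audit in week 2; Prototype in week 1; Migrate in week 3; Build in week 4; Handover in week 7

Checking: Prototype(week 1) before Audit(week 2); Migrate(week 3) != Launch(week 6); Launch(week 6) != Prototype(week 1); Research(week 5) != Prototype(week 1); Migrate(week 3) != Handover(week 7); Build=week 4 in [week 4,week 6]; max 1 per week (cap 1).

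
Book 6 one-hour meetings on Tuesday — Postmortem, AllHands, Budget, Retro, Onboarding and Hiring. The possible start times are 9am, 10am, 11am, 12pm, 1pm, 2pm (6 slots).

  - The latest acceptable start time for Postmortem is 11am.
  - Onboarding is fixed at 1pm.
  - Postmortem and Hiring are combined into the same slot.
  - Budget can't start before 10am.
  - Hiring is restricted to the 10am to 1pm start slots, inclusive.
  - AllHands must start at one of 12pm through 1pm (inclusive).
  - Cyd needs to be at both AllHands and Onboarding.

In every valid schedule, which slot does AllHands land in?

12pm

AllHands's window is 12pm–1pm.
Onboarding is fixed at 1pm, and AllHands can't share a slot with Onboarding.
So AllHands must be 12pm.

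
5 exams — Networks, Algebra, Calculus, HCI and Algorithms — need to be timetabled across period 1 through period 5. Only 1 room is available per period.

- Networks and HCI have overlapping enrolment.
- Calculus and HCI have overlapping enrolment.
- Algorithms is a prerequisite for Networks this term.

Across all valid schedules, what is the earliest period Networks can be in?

Precedence pushes Networks to at least period 2.
Networks at period 2 is achievable: Algebra -> period 3; Algorithms -> period 1; Networks -> period 2; Calculus -> period 4; HCI -> period 5.

period 2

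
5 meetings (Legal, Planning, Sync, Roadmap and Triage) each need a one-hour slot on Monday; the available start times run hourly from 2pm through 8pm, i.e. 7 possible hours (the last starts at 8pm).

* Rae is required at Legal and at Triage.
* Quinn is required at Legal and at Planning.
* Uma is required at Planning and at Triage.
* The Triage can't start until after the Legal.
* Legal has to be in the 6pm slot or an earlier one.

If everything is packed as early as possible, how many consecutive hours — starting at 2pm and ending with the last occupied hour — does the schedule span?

3

The precedence chain requires at least 2 distinct hours.
Could 2 hours be enough, i.e. nothing placed later than 3pm? No: Legal's window within 2 hours is {2pm, 3pm}; Triage must come after Legal (at 2pm or later) → {3pm}; Legal must come before Triage (at 3pm or earlier) → {2pm}; Planning can't share with Triage (3pm) → {2pm}; Planning can't share with Legal (2pm) → nothing is left.
So 2 hours is not enough.
3 works (last occupied hour: 4pm): for example Planning in 4pm; Sync in 2pm; Triage in 3pm; Legal in 2pm; Roadmap in 2pm.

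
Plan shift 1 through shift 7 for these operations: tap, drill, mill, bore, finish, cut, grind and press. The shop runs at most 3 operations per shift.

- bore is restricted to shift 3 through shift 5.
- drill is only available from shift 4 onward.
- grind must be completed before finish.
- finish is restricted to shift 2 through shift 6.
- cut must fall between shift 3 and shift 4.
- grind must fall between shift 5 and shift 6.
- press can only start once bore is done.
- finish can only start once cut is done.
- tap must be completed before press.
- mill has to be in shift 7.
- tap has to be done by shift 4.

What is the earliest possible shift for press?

Precedence pushes press to at least shift 4.
press at shift 4 is achievable: press=shift 4; mill=shift 7; finish=shift 6; grind=shift 5; bore=shift 3; tap=shift 1; drill=shift 4; cut=shift 3.

shift 4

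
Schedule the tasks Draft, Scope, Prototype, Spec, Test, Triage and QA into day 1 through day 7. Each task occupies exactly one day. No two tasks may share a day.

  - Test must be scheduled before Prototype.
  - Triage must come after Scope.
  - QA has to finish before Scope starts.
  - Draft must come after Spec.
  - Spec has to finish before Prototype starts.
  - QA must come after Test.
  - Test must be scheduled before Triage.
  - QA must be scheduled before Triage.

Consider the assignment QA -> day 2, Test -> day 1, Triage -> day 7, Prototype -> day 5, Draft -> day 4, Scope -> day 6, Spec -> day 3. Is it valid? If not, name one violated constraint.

Valid

QA must come after Test — holds.
Test must be scheduled before Prototype — holds.
Spec has to finish before Prototype starts — holds.
QA must be scheduled before Triage — holds.
QA has to finish before Scope starts — holds.
Draft must come after Spec — holds.
Triage must come after Scope — holds.
No two tasks may share a day — holds.
Test must be scheduled before Triage — holds.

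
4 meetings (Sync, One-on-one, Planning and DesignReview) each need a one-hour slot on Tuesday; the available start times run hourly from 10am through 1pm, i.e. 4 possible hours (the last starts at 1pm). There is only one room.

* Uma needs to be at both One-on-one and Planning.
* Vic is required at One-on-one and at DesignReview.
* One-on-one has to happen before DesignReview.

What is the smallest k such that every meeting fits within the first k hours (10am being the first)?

4 hours

The precedence chain requires at least 2 distinct hours.
With at most 1 per hour and 4 meetings, at least 4 hours are needed.
4 works (last occupied hour: 1pm): for example One-on-one=10am, Planning=1pm, Sync=12pm, DesignReview=11am.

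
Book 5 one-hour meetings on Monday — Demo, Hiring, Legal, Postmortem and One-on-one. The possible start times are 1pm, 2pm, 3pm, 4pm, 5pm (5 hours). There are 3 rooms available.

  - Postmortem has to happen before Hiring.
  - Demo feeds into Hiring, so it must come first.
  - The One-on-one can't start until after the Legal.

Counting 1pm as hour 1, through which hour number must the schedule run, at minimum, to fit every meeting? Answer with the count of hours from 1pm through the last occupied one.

2 hours

The precedence chain requires at least 2 distinct hours.
With at most 3 per hour and 5 meetings, at least 2 hours are needed.
2 works (last occupied hour: 2pm): for example Legal -> 1pm, One-on-one -> 2pm, Demo -> 1pm, Hiring -> 2pm, Postmortem -> 1pm.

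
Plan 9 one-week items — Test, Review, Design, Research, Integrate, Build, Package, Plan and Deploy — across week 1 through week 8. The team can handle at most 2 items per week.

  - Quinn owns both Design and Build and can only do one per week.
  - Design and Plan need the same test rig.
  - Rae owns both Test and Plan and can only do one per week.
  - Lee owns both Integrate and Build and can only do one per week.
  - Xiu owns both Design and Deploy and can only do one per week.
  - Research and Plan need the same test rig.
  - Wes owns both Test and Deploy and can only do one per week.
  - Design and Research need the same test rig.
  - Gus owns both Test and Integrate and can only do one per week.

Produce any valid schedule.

Review=week 1; Plan=week 4; Design=week 2; Research=week 3; Deploy=week 5; Integrate=week 2; Build=week 3; Package=week 4; Test=week 1

Checking: Design(week 2) != Research(week 3); Design(week 2) != Build(week 3); Test(week 1) != Plan(week 4); Test(week 1) != Integrate(week 2); Test(week 1) != Deploy(week 5); Design(week 2) != Plan(week 4); Design(week 2) != Deploy(week 5); Research(week 3) != Plan(week 4); Integrate(week 2) != Build(week 3); max 2 per week (cap 2).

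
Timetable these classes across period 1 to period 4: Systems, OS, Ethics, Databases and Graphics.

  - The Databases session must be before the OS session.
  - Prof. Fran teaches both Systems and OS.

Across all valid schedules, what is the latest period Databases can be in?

Downstream work caps Databases at period 3.
Databases at period 3 is achievable: Databases -> period 3; Graphics -> period 1; OS -> period 4; Ethics -> period 1; Systems -> period 1.

period 3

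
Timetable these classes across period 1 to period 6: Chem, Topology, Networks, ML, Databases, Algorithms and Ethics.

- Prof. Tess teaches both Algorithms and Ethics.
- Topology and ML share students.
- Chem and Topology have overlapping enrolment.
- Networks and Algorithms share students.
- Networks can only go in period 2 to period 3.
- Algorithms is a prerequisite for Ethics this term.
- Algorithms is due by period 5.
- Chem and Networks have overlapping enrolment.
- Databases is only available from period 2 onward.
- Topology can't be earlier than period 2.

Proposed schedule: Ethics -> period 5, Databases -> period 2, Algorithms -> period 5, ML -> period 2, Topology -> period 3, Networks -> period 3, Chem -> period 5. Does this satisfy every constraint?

Chem and Topology have overlapping enrolment — holds.
Topology and ML share students — holds.
Databases is only available from period 2 onward — holds.
Networks can only go in period 2 to period 3 — holds.
Networks and Algorithms share students — holds.
Algorithms is a prerequisite for Ethics this term — violated.
Algorithms is due by period 5 — holds.
Topology can't be earlier than period 2 — holds.
Chem and Networks have overlapping enrolment — holds.
Prof. Tess teaches both Algorithms and Ethics — violated.

No — it violates: Prof. Tess teaches both Algorithms and Ethics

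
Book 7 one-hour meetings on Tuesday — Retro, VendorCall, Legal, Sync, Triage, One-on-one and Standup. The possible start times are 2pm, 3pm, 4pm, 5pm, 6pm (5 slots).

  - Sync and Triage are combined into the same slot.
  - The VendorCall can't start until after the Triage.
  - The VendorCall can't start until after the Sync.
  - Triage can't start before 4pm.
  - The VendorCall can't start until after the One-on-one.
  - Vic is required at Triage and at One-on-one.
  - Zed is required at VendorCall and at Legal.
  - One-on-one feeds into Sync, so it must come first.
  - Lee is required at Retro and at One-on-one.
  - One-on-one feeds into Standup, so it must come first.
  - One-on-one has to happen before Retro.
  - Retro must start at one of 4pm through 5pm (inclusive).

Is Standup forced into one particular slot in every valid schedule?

Standup can be 3pm (e.g. VendorCall in 5pm, Legal in 2pm, Sync in 4pm, Standup in 3pm, Retro in 4pm, Triage in 4pm, One-on-one in 2pm) or 4pm (e.g. Legal in 2pm, VendorCall in 5pm, One-on-one in 2pm, Sync in 4pm, Triage in 4pm, Standup in 4pm, Retro in 4pm).

No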